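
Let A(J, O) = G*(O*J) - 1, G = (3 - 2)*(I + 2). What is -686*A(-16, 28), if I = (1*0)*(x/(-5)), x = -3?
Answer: 615342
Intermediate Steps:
I = 0 (I = (1*0)*(-3/(-5)) = 0*(-3*(-1/5)) = 0*(3/5) = 0)
G = 2 (G = (3 - 2)*(0 + 2) = 1*2 = 2)
A(J, O) = -1 + 2*J*O (A(J, O) = 2*(O*J) - 1 = 2*(J*O) - 1 = 2*J*O - 1 = -1 + 2*J*O)
-686*A(-16, 28) = -686*(-1 + 2*(-16)*28) = -686*(-1 - 896) = -686*(-897) = 615342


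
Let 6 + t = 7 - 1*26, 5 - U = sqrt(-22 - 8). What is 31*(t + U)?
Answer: -620 - 31*I*sqrt(30) ≈ -620.0 - 169.79*I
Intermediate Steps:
U = 5 - I*sqrt(30) (U = 5 - sqrt(-22 - 8) = 5 - sqrt(-30) = 5 - I*sqrt(30) ≈ 5.0 - 5.4772*I)
t = -25 (t = -6 + (7 - 1*26) = -6 + (7 - 26) = -6 - 19 = -25)
31*(t + U) = 31*(-25 + (5 - I*sqrt(30))) = 31*(-20 - I*sqrt(30)) = -620 - 31*I*sqrt(30)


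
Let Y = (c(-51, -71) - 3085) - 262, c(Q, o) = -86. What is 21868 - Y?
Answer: 25301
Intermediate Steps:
Y = -3433 (Y = (-86 - 3085) - 262 = -3171 - 262 = -3433)
21868 - Y = 21868 - 1*(-3433) = 21868 + 3433 = 25301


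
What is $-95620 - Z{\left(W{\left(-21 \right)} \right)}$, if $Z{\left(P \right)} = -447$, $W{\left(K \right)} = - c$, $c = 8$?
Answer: $-95173$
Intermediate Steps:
$W{\left(K \right)} = -8$ ($W{\left(K \right)} = \left(-1\right) 8 = -8$)
$-95620 - Z{\left(W{\left(-21 \right)} \right)} = -95620 - -447 = -95620 + 447 = -95173$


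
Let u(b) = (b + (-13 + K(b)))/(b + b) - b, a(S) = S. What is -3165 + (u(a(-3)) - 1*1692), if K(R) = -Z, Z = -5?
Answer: -29113/6 ≈ -4852.2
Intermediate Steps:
K(R) = 5 (K(R) = -1*(-5) = 5)
u(b) = -b + (-8 + b)/(2*b) (u(b) = (b + (-13 + 5))/(b + b) - b = (b - 8)/((2*b)) - b = (-8 + b)*(1/(2*b)) - b = (-8 + b)/(2*b) - b = -b + (-8 + b)/(2*b))
-3165 + (u(a(-3)) - 1*1692) = -3165 + ((½ - 1*(-3) - 4/(-3)) - 1*1692) = -3165 + ((½ + 3 - 4*(-⅓)) - 1692) = -3165 + ((½ + 3 + 4/3) - 1692) = -3165 + (29/6 - 1692) = -3165 - 10123/6 = -29113/6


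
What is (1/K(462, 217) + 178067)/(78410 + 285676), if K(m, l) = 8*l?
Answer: 309124313/632053296 ≈ 0.48908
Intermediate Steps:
(1/K(462, 217) + 178067)/(78410 + 285676) = (1/(8*217) + 178067)/(78410 + 285676) = (1/1736 + 178067)/364086 = (1/1736 + 178067)*(1/364086) = (309124313/1736)*(1/364086) = 309124313/632053296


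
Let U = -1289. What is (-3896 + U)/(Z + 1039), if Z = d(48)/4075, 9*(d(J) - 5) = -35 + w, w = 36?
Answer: -190159875/38105371 ≈ -4.9904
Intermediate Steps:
d(J) = 46/9 (d(J) = 5 + (-35 + 36)/9 = 5 + (⅑)*1 = 5 + ⅑ = 46/9)
Z = 46/36675 (Z = (46/9)/4075 = (46/9)*(1/4075) = 46/36675 ≈ 0.0012543)
(-3896 + U)/(Z + 1039) = (-3896 - 1289)/(46/36675 + 1039) = -5185/38105371/36675 = -5185*36675/38105371 = -190159875/38105371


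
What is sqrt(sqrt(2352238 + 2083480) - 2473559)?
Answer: sqrt(-2473559 + sqrt(4435718)) ≈ 1572.1*I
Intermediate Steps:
sqrt(sqrt(2352238 + 2083480) - 2473559) = sqrt(sqrt(4435718) - 2473559) = sqrt(-2473559 + sqrt(4435718))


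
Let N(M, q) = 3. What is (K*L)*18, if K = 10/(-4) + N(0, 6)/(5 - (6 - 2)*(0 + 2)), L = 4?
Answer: -252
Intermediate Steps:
K = -7/2 (K = 10/(-4) + 3/(5 - (6 - 2)*(0 + 2)) = 10*(-1/4) + 3/(5 - 4*2) = -5/2 + 3/(5 - 1*8) = -5/2 + 3/(5 - 8) = -5/2 + 3/(-3) = -5/2 + 3*(-1/3) = -5/2 - 1 = -7/2 ≈ -3.5000)
(K*L)*18 = -7/2*4*18 = -14*18 = -252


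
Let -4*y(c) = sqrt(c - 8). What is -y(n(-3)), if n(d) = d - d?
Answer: I*sqrt(2)/2 ≈ 0.70711*I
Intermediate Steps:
n(d) = 0
y(c) = -sqrt(-8 + c)/4 (y(c) = -sqrt(c - 8)/4 = -sqrt(-8 + c)/4)
-y(n(-3)) = -(-1)*sqrt(-8 + 0)/4 = -(-1)*sqrt(-8)/4 = -(-1)*2*I*sqrt(2)/4 = -(-1)*I*sqrt(2)/2 = I*sqrt(2)/2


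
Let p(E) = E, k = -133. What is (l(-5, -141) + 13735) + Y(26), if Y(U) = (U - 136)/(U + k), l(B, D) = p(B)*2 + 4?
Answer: 1469113/107 ≈ 13730.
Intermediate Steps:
l(B, D) = 4 + 2*B (l(B, D) = B*2 + 4 = 2*B + 4 = 4 + 2*B)
Y(U) = (-136 + U)/(-133 + U) (Y(U) = (U - 136)/(U - 133) = (-136 + U)/(-133 + U))
(l(-5, -141) + 13735) + Y(26) = ((4 + 2*(-5)) + 13735) + (-136 + 26)/(-133 + 26) = ((4 - 10) + 13735) - 110/(-107) = (-6 + 13735) - 1/107*(-110) = 13729 + 110/107 = 1469113/107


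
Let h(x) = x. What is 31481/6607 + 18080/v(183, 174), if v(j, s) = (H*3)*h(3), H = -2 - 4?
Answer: -58877293/178389 ≈ -330.05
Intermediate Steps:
H = -6
v(j, s) = -54 (v(j, s) = -6*3*3 = -18*3 = -54)
31481/6607 + 18080/v(183, 174) = 31481/6607 + 18080/(-54) = 31481*(1/6607) + 18080*(-1/54) = 31481/6607 - 9040/27 = -58877293/178389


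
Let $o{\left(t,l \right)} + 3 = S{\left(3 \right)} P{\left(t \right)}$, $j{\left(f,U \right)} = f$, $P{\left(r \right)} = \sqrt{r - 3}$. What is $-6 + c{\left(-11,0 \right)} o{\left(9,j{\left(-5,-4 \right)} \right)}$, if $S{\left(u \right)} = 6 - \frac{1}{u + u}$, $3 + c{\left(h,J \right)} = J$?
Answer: $3 - \frac{35 \sqrt{6}}{2} \approx -39.866$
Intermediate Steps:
$c{\left(h,J \right)} = -3 + J$
$P{\left(r \right)} = \sqrt{-3 + r}$
$S{\left(u \right)} = 6 - \frac{1}{2 u}$
$o{\left(t,l \right)} = -3 + \frac{35 \sqrt{-3 + t}}{6}$ ($o{\left(t,l \right)} = -3 + \left(6 - \frac{1}{2 \cdot 3}\right) \sqrt{-3 + t} = -3 + \left(6 - \frac{1}{6}\right) \sqrt{-3 + t} = -3 + \frac{35 \sqrt{-3 + t}}{6}$)
$-6 + c{\left(-11,0 \right)} o{\left(9,j{\left(-5,-4 \right)} \right)} = -6 + \left(-3 + 0\right) \left(-3 + \frac{35 \sqrt{-3 + 9}}{6}\right) = -6 - 3 \left(-3 + \frac{35 \sqrt{6}}{6}\right) = -6 + \left(9 - \frac{35 \sqrt{6}}{2}\right) = 3 - \frac{35 \sqrt{6}}{2}$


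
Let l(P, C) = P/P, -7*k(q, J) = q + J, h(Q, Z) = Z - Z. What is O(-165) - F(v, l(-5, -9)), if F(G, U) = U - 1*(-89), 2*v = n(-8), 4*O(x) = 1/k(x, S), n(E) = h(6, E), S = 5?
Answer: -57593/640 ≈ -89.989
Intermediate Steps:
h(Q, Z) = 0
k(q, J) = -J/7 - q/7 (k(q, J) = -(q + J)/7 = -(J + q)/7 = -J/7 - q/7)
l(P, C) = 1
n(E) = 0
O(x) = 1/(4*(-5/7 - x/7)) (O(x) = 1/(4*(-⅐*5 - x/7)) = 1/(4*(-5/7 - x/7)))
v = 0 (v = (½)*0 = 0)
F(G, U) = 89 + U (F(G, U) = U + 89 = 89 + U)
O(-165) - F(v, l(-5, -9)) = -7/(20 + 4*(-165)) - (89 + 1) = -7/(20 - 660) - 1*90 = -7/(-640) - 90 = -7*(-1/640) - 90 = 7/640 - 90 = -57593/640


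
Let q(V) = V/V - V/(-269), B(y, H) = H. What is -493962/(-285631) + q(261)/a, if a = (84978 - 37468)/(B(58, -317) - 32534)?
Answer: 133979830285/365041844989 ≈ 0.36703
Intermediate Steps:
a = -47510/32851 (a = (84978 - 37468)/(-317 - 32534) = 47510/(-32851) = 47510*(-1/32851) = -47510/32851 ≈ -1.4462)
q(V) = 1 + V/269 (q(V) = 1 - V*(-1/269) = 1 + V/269)
-493962/(-285631) + q(261)/a = -493962/(-285631) + (1 + (1/269)*261)/(-47510/32851) = -493962*(-1/285631) + (1 + 261/269)*(-32851/47510) = 493962/285631 + (530/269)*(-32851/47510) = 493962/285631 - 1741103/1278019 = 133979830285/365041844989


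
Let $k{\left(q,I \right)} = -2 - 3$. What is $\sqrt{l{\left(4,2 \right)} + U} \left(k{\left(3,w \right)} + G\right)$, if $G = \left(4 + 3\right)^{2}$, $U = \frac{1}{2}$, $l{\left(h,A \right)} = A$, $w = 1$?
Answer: $22 \sqrt{10} \approx 69.57$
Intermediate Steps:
$U = \frac{1}{2} \approx 0.5$
$k{\left(q,I \right)} = -5$ ($k{\left(q,I \right)} = -2 - 3 = -5$)
$G = 49$ ($G = 7^{2} = 49$)
$\sqrt{l{\left(4,2 \right)} + U} \left(k{\left(3,w \right)} + G\right) = \sqrt{2 + \frac{1}{2}} \left(-5 + 49\right) = \sqrt{\frac{5}{2}} \cdot 44 = \frac{\sqrt{10}}{2} \cdot 44 = 22 \sqrt{10}$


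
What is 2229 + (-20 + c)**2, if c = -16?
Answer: 3525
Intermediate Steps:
2229 + (-20 + c)**2 = 2229 + (-20 - 16)**2 = 2229 + (-36)**2 = 2229 + 1296 = 3525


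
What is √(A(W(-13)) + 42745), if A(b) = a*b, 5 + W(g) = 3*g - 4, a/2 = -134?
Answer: √55609 ≈ 235.82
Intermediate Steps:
a = -268 (a = 2*(-134) = -268)
W(g) = -9 + 3*g (W(g) = -5 + (3*g - 4) = -5 + (-4 + 3*g) = -9 + 3*g)
A(b) = -268*b
√(A(W(-13)) + 42745) = √(-268*(-9 + 3*(-13)) + 42745) = √(-268*(-9 - 39) + 42745) = √(-268*(-48) + 42745) = √(12864 + 42745) = √55609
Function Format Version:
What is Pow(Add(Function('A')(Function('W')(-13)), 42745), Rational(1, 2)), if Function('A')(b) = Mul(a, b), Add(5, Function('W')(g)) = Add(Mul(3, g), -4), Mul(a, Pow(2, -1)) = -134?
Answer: Pow(55609, Rational(1, 2)) ≈ 235.82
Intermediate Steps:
a = -268 (a = Mul(2, -134) = -268)
Function('W')(g) = Add(-9, Mul(3, g)) (Function('W')(g) = Add(-5, Add(Mul(3, g), -4)) = Add(-5, Add(-4, Mul(3, g))) = Add(-9, Mul(3, g)))
Function('A')(b) = Mul(-268, b)
Pow(Add(Function('A')(Function('W')(-13)), 42745), Rational(1, 2)) = Pow(Add(Mul(-268, Add(-9, Mul(3, -13))), 42745), Rational(1, 2)) = Pow(Add(Mul(-268, Add(-9, -39)), 42745), Rational(1, 2)) = Pow(Add(Mul(-268, -48), 42745), Rational(1, 2)) = Pow(Add(12864, 42745), Rational(1, 2)) = Pow(55609, Rational(1, 2))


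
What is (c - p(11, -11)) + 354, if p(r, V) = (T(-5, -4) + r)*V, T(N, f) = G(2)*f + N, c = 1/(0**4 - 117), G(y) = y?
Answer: 38843/117 ≈ 331.99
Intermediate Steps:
c = -1/117 (c = 1/(0 - 117) = 1/(-117) = -1/117 ≈ -0.0085470)
T(N, f) = N + 2*f (T(N, f) = 2*f + N = N + 2*f)
p(r, V) = V*(-13 + r) (p(r, V) = ((-5 + 2*(-4)) + r)*V = ((-5 - 8) + r)*V = (-13 + r)*V = V*(-13 + r))
(c - p(11, -11)) + 354 = (-1/117 - (-11)*(-13 + 11)) + 354 = (-1/117 - (-11)*(-2)) + 354 = (-1/117 - 1*22) + 354 = (-1/117 - 22) + 354 = -2575/117 + 354 = 38843/117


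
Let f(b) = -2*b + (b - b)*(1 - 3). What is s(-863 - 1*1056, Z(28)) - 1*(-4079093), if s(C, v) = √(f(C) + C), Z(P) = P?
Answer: 4079093 + √1919 ≈ 4.0791e+6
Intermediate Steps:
f(b) = -2*b (f(b) = -2*b + 0*(-2) = -2*b + 0 = -2*b)
s(C, v) = √(-C) (s(C, v) = √(-2*C + C) = √(-C))
s(-863 - 1*1056, Z(28)) - 1*(-4079093) = √(-(-863 - 1*1056)) - 1*(-4079093) = √(-(-863 - 1056)) + 4079093 = √(-1*(-1919)) + 4079093 = √1919 + 4079093 = 4079093 + √1919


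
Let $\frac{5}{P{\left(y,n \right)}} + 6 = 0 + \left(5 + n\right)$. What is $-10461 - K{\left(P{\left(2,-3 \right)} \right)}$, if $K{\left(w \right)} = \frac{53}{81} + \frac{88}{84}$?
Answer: $- \frac{5932352}{567} \approx -10463.0$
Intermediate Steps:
$P{\left(y,n \right)} = \frac{5}{-1 + n}$ ($P{\left(y,n \right)} = \frac{5}{-6 + \left(0 + \left(5 + n\right)\right)} = \frac{5}{-6 + \left(5 + n\right)} = \frac{5}{-1 + n}$)
$K{\left(w \right)} = \frac{965}{567}$ ($K{\left(w \right)} = 53 \cdot \frac{1}{81} + 88 \cdot \frac{1}{84} = \frac{53}{81} + \frac{22}{21} = \frac{965}{567}$)
$-10461 - K{\left(P{\left(2,-3 \right)} \right)} = -10461 - \frac{965}{567} = - \frac{5932352}{567}$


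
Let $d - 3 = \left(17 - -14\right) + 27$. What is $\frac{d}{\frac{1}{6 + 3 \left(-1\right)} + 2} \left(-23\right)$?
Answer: $- \frac{4209}{7} \approx -601.29$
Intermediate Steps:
$d = 61$ ($d = 3 + \left(\left(17 - -14\right) + 27\right) = 3 + \left(\left(17 + 14\right) + 27\right) = 3 + \left(31 + 27\right) = 3 + 58 = 61$)
$\frac{d}{\frac{1}{6 + 3 \left(-1\right)} + 2} \left(-23\right) = \frac{61}{\frac{1}{6 + 3 \left(-1\right)} + 2} \left(-23\right) = \frac{61}{\frac{1}{6 - 3} + 2} \left(-23\right) = \frac{61}{\frac{1}{3} + 2} \left(-23\right) = \frac{61}{\frac{7}{3}} \left(-23\right) = 61 \cdot \frac{3}{7} \left(-23\right) = \frac{183}{7} \left(-23\right) = - \frac{4209}{7}$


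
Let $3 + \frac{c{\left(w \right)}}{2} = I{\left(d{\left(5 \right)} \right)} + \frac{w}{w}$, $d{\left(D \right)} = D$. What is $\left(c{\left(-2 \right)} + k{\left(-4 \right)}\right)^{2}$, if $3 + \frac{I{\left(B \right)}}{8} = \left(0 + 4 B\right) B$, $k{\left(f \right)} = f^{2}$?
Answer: $2446096$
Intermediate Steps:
$I{\left(B \right)} = -24 + 32 B^{2}$ ($I{\left(B \right)} = -24 + 8 \left(0 + 4 B\right) B = -24 + 8 \cdot 4 B B = -24 + 8 \cdot 4 B^{2} = -24 + 32 B^{2}$)
$c{\left(w \right)} = 1548$ ($c{\left(w \right)} = -6 + 2 \left(\left(-24 + 32 \cdot 5^{2}\right) + \frac{w}{w}\right) = -6 + 2 \left(\left(-24 + 32 \cdot 25\right) + 1\right) = -6 + 2 \left(\left(-24 + 800\right) + 1\right) = -6 + 2 \left(776 + 1\right) = -6 + 2 \cdot 777 = -6 + 1554 = 1548$)
$\left(c{\left(-2 \right)} + k{\left(-4 \right)}\right)^{2} = \left(1548 + \left(-4\right)^{2}\right)^{2} = \left(1548 + 16\right)^{2} = 1564^{2} = 2446096$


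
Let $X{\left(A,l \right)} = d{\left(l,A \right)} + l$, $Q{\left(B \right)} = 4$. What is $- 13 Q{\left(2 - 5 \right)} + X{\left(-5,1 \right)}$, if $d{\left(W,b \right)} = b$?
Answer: $-56$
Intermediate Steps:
$X{\left(A,l \right)} = A + l$
$- 13 Q{\left(2 - 5 \right)} + X{\left(-5,1 \right)} = \left(-13\right) 4 + \left(-5 + 1\right) = -52 - 4 = -56$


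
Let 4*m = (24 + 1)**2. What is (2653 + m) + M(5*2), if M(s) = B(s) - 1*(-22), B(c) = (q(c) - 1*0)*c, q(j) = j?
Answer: 11725/4 ≈ 2931.3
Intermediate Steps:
m = 625/4 (m = (24 + 1)**2/4 = (1/4)*25**2 = (1/4)*625 = 625/4 ≈ 156.25)
B(c) = c**2 (B(c) = (c - 1*0)*c = (c + 0)*c = c*c = c**2)
M(s) = 22 + s**2 (M(s) = s**2 - 1*(-22) = s**2 + 22 = 22 + s**2)
(2653 + m) + M(5*2) = (2653 + 625/4) + (22 + (5*2)**2) = 11237/4 + (22 + 10**2) = 11237/4 + (22 + 100) = 11237/4 + 122 = 11725/4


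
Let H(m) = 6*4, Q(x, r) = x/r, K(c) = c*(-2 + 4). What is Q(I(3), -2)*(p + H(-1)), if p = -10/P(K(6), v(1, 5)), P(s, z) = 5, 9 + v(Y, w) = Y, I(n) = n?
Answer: -33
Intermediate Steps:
v(Y, w) = -9 + Y
K(c) = 2*c (K(c) = c*2 = 2*c)
p = -2 (p = -10/5 = -10*1/5 = -2)
H(m) = 24
Q(I(3), -2)*(p + H(-1)) = (3/(-2))*(-2 + 24) = (3*(-1/2))*22 = -3/2*22 = -33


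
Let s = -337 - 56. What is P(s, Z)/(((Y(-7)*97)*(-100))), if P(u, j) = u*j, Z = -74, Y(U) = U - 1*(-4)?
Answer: 4847/4850 ≈ 0.99938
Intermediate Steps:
Y(U) = 4 + U (Y(U) = U + 4 = 4 + U)
s = -393
P(u, j) = j*u
P(s, Z)/(((Y(-7)*97)*(-100))) = (-74*(-393))/((((4 - 7)*97)*(-100))) = 29082/((-3*97*(-100))) = 29082/((-291*(-100))) = 29082/29100 = 29082*(1/29100) = 4847/4850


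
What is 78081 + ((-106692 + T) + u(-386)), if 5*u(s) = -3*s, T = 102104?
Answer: 368623/5 ≈ 73725.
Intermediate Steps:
u(s) = -3*s/5 (u(s) = (-3*s)/5 = -3*s/5)
78081 + ((-106692 + T) + u(-386)) = 78081 + ((-106692 + 102104) - 3/5*(-386)) = 78081 + (-4588 + 1158/5) = 78081 - 21782/5 = 368623/5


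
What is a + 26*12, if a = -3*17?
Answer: 261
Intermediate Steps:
a = -51
a + 26*12 = -51 + 26*12 = -51 + 312 = 261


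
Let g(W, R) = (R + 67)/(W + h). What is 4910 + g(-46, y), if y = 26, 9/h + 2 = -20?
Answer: 5011064/1021 ≈ 4908.0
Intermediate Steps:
h = -9/22 (h = 9/(-2 - 20) = 9/(-22) = 9*(-1/22) = -9/22 ≈ -0.40909)
g(W, R) = (67 + R)/(-9/22 + W) (g(W, R) = (R + 67)/(W - 9/22) = (67 + R)/(-9/22 + W))
4910 + g(-46, y) = 4910 + 22*(67 + 26)/(-9 + 22*(-46)) = 4910 + 22*93/(-9 - 1012) = 4910 + 22*93/(-1021) = 4910 + 22*(-1/1021)*93 = 4910 - 2046/1021 = 5011064/1021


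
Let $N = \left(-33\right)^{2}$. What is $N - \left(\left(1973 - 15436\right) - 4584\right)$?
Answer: $19136$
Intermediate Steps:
$N = 1089$
$N - \left(\left(1973 - 15436\right) - 4584\right) = 1089 - \left(\left(1973 - 15436\right) - 4584\right) = 1089 - \left(-13463 - 4584\right) = 1089 - -18047 = 1089 + 18047 = 19136$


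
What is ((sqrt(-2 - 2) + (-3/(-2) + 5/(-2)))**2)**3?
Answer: 117 - 44*I ≈ 117.0 - 44.0*I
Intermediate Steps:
((sqrt(-2 - 2) + (-3/(-2) + 5/(-2)))**2)**3 = ((sqrt(-4) + (-3*(-1/2) + 5*(-1/2)))**2)**3 = ((2*I + (3/2 - 5/2))**2)**3 = ((2*I - 1)**2)**3 = ((-1 + 2*I)**2)**3 = (-1 + 2*I)**6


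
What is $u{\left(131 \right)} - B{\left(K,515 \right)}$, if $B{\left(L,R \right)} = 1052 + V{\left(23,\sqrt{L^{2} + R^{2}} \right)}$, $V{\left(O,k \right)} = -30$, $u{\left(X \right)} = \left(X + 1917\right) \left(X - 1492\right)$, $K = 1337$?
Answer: $-2788350$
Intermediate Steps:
$u{\left(X \right)} = \left(-1492 + X\right) \left(1917 + X\right)$ ($u{\left(X \right)} = \left(1917 + X\right) \left(-1492 + X\right) = \left(-1492 + X\right) \left(1917 + X\right)$)
$B{\left(L,R \right)} = 1022$ ($B{\left(L,R \right)} = 1052 - 30 = 1022$)
$u{\left(131 \right)} - B{\left(K,515 \right)} = \left(-2860164 + 131^{2} + 425 \cdot 131\right) - 1022 = \left(-2860164 + 17161 + 55675\right) - 1022 = -2787328 - 1022 = -2788350$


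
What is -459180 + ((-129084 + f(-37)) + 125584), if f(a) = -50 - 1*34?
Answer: -462764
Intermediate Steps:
f(a) = -84 (f(a) = -50 - 34 = -84)
-459180 + ((-129084 + f(-37)) + 125584) = -459180 + ((-129084 - 84) + 125584) = -459180 + (-129168 + 125584) = -459180 - 3584 = -462764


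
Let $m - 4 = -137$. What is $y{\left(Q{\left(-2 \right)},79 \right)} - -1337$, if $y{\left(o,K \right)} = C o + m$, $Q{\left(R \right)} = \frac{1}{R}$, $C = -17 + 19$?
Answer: $1203$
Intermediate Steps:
$m = -133$ ($m = 4 - 137 = -133$)
$C = 2$
$y{\left(o,K \right)} = -133 + 2 o$ ($y{\left(o,K \right)} = 2 o - 133 = -133 + 2 o$)
$y{\left(Q{\left(-2 \right)},79 \right)} - -1337 = \left(-133 + \frac{2}{-2}\right) - -1337 = \left(-133 + 2 \left(- \frac{1}{2}\right)\right) + 1337 = \left(-133 - 1\right) + 1337 = -134 + 1337 = 1203$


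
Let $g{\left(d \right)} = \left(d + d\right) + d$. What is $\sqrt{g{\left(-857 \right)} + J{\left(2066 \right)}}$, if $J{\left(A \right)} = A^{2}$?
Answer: $\sqrt{4265785} \approx 2065.4$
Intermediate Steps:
$g{\left(d \right)} = 3 d$ ($g{\left(d \right)} = 2 d + d = 3 d$)
$\sqrt{g{\left(-857 \right)} + J{\left(2066 \right)}} = \sqrt{3 \left(-857\right) + 2066^{2}} = \sqrt{-2571 + 4268356} = \sqrt{4265785}$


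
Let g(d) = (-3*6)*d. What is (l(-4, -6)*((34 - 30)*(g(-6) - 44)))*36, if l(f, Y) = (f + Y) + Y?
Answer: -147456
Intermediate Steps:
g(d) = -18*d
l(f, Y) = f + 2*Y (l(f, Y) = (Y + f) + Y = f + 2*Y)
(l(-4, -6)*((34 - 30)*(g(-6) - 44)))*36 = ((-4 + 2*(-6))*((34 - 30)*(-18*(-6) - 44)))*36 = ((-4 - 12)*(4*(108 - 44)))*36 = -64*64*36 = -16*256*36 = -4096*36 = -147456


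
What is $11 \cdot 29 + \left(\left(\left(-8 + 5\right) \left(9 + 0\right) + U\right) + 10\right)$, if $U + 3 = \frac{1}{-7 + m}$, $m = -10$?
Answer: $\frac{5082}{17} \approx 298.94$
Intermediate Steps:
$U = - \frac{52}{17}$ ($U = -3 + \frac{1}{-7 - 10} = -3 + \frac{1}{-17} = -3 - \frac{1}{17} = - \frac{52}{17} \approx -3.0588$)
$11 \cdot 29 + \left(\left(\left(-8 + 5\right) \left(9 + 0\right) + U\right) + 10\right) = 11 \cdot 29 + \left(\left(\left(-8 + 5\right) \left(9 + 0\right) - \frac{52}{17}\right) + 10\right) = 319 + \left(\left(\left(-3\right) 9 - \frac{52}{17}\right) + 10\right) = 319 + \left(\left(-27 - \frac{52}{17}\right) + 10\right) = 319 + \left(- \frac{511}{17} + 10\right) = 319 - \frac{341}{17} = \frac{5082}{17}$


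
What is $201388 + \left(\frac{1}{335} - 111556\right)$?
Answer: $\frac{30093721}{335} \approx 89832.0$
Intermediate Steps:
$201388 + \left(\frac{1}{335} - 111556\right) = 201388 - \frac{37371259}{335} = \frac{30093721}{335}$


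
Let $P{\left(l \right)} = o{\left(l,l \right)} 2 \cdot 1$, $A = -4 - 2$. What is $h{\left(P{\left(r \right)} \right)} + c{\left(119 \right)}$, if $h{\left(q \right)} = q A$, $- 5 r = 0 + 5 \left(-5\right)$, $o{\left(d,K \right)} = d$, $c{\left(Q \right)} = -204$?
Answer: $-264$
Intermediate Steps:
$A = -6$
$r = 5$ ($r = - \frac{0 + 5 \left(-5\right)}{5} = - \frac{0 - 25}{5} = \left(- \frac{1}{5}\right) \left(-25\right) = 5$)
$P{\left(l \right)} = 2 l$ ($P{\left(l \right)} = l 2 \cdot 1 = 2 l 1 = 2 l$)
$h{\left(q \right)} = - 6 q$ ($h{\left(q \right)} = q \left(-6\right) = - 6 q$)
$h{\left(P{\left(r \right)} \right)} + c{\left(119 \right)} = - 6 \cdot 2 \cdot 5 - 204 = \left(-6\right) 10 - 204 = -60 - 204 = -264$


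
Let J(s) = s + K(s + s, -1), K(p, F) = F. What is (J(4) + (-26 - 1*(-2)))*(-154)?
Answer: 3234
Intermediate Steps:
J(s) = -1 + s (J(s) = s - 1 = -1 + s)
(J(4) + (-26 - 1*(-2)))*(-154) = ((-1 + 4) + (-26 - 1*(-2)))*(-154) = (3 + (-26 + 2))*(-154) = (3 - 24)*(-154) = -21*(-154) = 3234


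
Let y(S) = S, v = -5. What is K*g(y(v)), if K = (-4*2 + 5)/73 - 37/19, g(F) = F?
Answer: 13790/1387 ≈ 9.9423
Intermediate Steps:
K = -2758/1387 (K = (-8 + 5)*(1/73) - 37*1/19 = -3*1/73 - 37/19 = -3/73 - 37/19 = -2758/1387 ≈ -1.9885)
K*g(y(v)) = -2758/1387*(-5) = 13790/1387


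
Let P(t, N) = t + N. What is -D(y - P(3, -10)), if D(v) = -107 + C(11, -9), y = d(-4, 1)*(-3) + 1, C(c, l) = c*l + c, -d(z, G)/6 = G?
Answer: 195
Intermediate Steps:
d(z, G) = -6*G
P(t, N) = N + t
C(c, l) = c + c*l
y = 19 (y = -6*1*(-3) + 1 = -6*(-3) + 1 = 18 + 1 = 19)
D(v) = -195 (D(v) = -107 + 11*(1 - 9) = -107 + 11*(-8) = -107 - 88 = -195)
-D(y - P(3, -10)) = -1*(-195) = 195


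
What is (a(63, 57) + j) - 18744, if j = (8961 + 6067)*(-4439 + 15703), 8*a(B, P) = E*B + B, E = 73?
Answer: 677028923/4 ≈ 1.6926e+8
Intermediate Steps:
a(B, P) = 37*B/4 (a(B, P) = (73*B + B)/8 = (74*B)/8 = 37*B/4)
j = 169275392 (j = 15028*11264 = 169275392)
(a(63, 57) + j) - 18744 = ((37/4)*63 + 169275392) - 18744 = (2331/4 + 169275392) - 18744 = 677103899/4 - 18744 = 677028923/4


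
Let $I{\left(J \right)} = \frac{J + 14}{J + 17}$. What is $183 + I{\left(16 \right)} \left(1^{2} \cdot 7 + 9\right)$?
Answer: $\frac{2173}{11} \approx 197.55$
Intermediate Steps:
$I{\left(J \right)} = \frac{14 + J}{17 + J}$
$183 + I{\left(16 \right)} \left(1^{2} \cdot 7 + 9\right) = 183 + \frac{14 + 16}{17 + 16} \left(1^{2} \cdot 7 + 9\right) = 183 + \frac{1}{33} \cdot 30 \left(1 \cdot 7 + 9\right) = 183 + \frac{1}{33} \cdot 30 \left(7 + 9\right) = 183 + \frac{10}{11} \cdot 16 = 183 + \frac{160}{11} = \frac{2173}{11}$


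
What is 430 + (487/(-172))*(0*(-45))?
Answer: 430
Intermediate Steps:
430 + (487/(-172))*(0*(-45)) = 430 + (487*(-1/172))*0 = 430 - 487/172*0 = 430 + 0 = 430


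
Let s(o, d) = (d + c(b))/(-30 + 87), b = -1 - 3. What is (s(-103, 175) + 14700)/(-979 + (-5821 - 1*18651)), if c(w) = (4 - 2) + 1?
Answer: -838078/1450707 ≈ -0.57770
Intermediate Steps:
b = -4
c(w) = 3 (c(w) = 2 + 1 = 3)
s(o, d) = 1/19 + d/57 (s(o, d) = (d + 3)/(-30 + 87) = (3 + d)/57 = (3 + d)*(1/57) = 1/19 + d/57)
(s(-103, 175) + 14700)/(-979 + (-5821 - 1*18651)) = ((1/19 + (1/57)*175) + 14700)/(-979 + (-5821 - 1*18651)) = ((1/19 + 175/57) + 14700)/(-979 + (-5821 - 18651)) = (178/57 + 14700)/(-979 - 24472) = (838078/57)/(-25451) = (838078/57)*(-1/25451) = -838078/1450707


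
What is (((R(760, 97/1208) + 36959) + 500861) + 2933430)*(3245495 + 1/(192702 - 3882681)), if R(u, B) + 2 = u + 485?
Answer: 41585910819603627772/3689979 ≈ 1.1270e+13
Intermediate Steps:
R(u, B) = 483 + u (R(u, B) = -2 + (u + 485) = -2 + (485 + u) = 483 + u)
(((R(760, 97/1208) + 36959) + 500861) + 2933430)*(3245495 + 1/(192702 - 3882681)) = ((((483 + 760) + 36959) + 500861) + 2933430)*(3245495 + 1/(192702 - 3882681)) = (((1243 + 36959) + 500861) + 2933430)*(3245495 + 1/(-3689979)) = ((38202 + 500861) + 2933430)*(3245495 - 1/3689979) = (539063 + 2933430)*(11975808394604/3689979) = 3472493*(11975808394604/3689979) = 41585910819603627772/3689979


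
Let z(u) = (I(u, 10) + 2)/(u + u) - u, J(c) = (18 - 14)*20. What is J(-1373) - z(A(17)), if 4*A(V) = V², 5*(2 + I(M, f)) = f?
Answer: 175985/1156 ≈ 152.24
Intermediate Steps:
I(M, f) = -2 + f/5
J(c) = 80 (J(c) = 4*20 = 80)
A(V) = V²/4
z(u) = 1/u - u (z(u) = ((-2 + (⅕)*10) + 2)/(u + u) - u = ((-2 + 2) + 2)/((2*u)) - u = (0 + 2)*(1/(2*u)) - u = 2*(1/(2*u)) - u = 1/u - u)
J(-1373) - z(A(17)) = 80 - (1/((¼)*17²) - 17²/4) = 80 - (1/((¼)*289) - 289/4) = 80 - (1/(289/4) - 1*289/4) = 80 - (4/289 - 289/4) = 80 - 1*(-83505/1156) = 80 + 83505/1156 = 175985/1156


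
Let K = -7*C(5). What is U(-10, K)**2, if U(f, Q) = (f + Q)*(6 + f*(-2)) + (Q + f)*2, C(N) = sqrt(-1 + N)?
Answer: 451584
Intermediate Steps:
K = -14 (K = -7*sqrt(-1 + 5) = -7*sqrt(4) = -7*2 = -14)
U(f, Q) = 2*Q + 2*f + (6 - 2*f)*(Q + f) (U(f, Q) = (Q + f)*(6 - 2*f) + (2*Q + 2*f) = (6 - 2*f)*(Q + f) + (2*Q + 2*f) = 2*Q + 2*f + (6 - 2*f)*(Q + f))
U(-10, K)**2 = (-2*(-10)**2 + 8*(-14) + 8*(-10) - 2*(-14)*(-10))**2 = (-2*100 - 112 - 80 - 280)**2 = (-200 - 112 - 80 - 280)**2 = (-672)**2 = 451584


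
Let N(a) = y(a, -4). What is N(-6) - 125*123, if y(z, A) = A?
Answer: -15379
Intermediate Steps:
N(a) = -4
N(-6) - 125*123 = -4 - 125*123 = -4 - 15375 = -15379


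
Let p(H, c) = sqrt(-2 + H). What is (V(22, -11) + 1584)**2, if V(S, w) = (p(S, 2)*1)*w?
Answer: 2511476 - 69696*sqrt(5) ≈ 2.3556e+6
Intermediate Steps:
V(S, w) = w*sqrt(-2 + S) (V(S, w) = (sqrt(-2 + S)*1)*w = sqrt(-2 + S)*w = w*sqrt(-2 + S))
(V(22, -11) + 1584)**2 = (-11*sqrt(-2 + 22) + 1584)**2 = (-22*sqrt(5) + 1584)**2 = (1584 - 22*sqrt(5))**2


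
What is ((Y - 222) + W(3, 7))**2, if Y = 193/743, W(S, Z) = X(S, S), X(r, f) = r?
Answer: 26414050576/552049 ≈ 47847.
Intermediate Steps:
W(S, Z) = S
Y = 193/743 (Y = 193*(1/743) = 193/743 ≈ 0.25976)
((Y - 222) + W(3, 7))**2 = ((193/743 - 222) + 3)**2 = (-164753/743 + 3)**2 = (-162524/743)**2 = 26414050576/552049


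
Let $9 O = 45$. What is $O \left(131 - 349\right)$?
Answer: $-1090$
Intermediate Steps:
$O = 5$ ($O = \frac{1}{9} \cdot 45 = 5$)
$O \left(131 - 349\right) = 5 \left(131 - 349\right) = 5 \left(-218\right) = -1090$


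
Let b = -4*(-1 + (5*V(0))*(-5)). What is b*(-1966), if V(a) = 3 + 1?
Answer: -794264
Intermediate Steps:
V(a) = 4
b = 404 (b = -4*(-1 + (5*4)*(-5)) = -4*(-1 + 20*(-5)) = -4*(-1 - 100) = -4*(-101) = 404)
b*(-1966) = 404*(-1966) = -794264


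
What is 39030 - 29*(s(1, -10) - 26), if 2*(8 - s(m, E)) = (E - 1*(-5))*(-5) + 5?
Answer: 39987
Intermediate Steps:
s(m, E) = 18 + 5*E/2 (s(m, E) = 8 - ((E - 1*(-5))*(-5) + 5)/2 = 8 - ((E + 5)*(-5) + 5)/2 = 8 - ((5 + E)*(-5) + 5)/2 = 8 - ((-25 - 5*E) + 5)/2 = 8 - (-20 - 5*E)/2 = 8 + (10 + 5*E/2) = 18 + 5*E/2)
39030 - 29*(s(1, -10) - 26) = 39030 - 29*((18 + (5/2)*(-10)) - 26) = 39030 - 29*((18 - 25) - 26) = 39030 - 29*(-7 - 26) = 39030 - 29*(-33) = 39030 - 1*(-957) = 39030 + 957 = 39987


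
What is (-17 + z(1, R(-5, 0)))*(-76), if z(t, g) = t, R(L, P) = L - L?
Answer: 1216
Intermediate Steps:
R(L, P) = 0
(-17 + z(1, R(-5, 0)))*(-76) = (-17 + 1)*(-76) = -16*(-76) = 1216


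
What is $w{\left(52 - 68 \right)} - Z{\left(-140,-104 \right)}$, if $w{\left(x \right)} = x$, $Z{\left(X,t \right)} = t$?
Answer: $88$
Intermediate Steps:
$w{\left(52 - 68 \right)} - Z{\left(-140,-104 \right)} = \left(52 - 68\right) - -104 = -16 + 104 = 88$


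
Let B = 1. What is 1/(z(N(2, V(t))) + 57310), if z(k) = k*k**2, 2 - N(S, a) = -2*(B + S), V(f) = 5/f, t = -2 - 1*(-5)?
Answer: 1/57822 ≈ 1.7294e-5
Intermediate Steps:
t = 3 (t = -2 + 5 = 3)
N(S, a) = 4 + 2*S (N(S, a) = 2 - (-2)*(1 + S) = 2 - (-2 - 2*S) = 2 + (2 + 2*S) = 4 + 2*S)
z(k) = k**3
1/(z(N(2, V(t))) + 57310) = 1/((4 + 2*2)**3 + 57310) = 1/((4 + 4)**3 + 57310) = 1/(8**3 + 57310) = 1/(512 + 57310) = 1/57822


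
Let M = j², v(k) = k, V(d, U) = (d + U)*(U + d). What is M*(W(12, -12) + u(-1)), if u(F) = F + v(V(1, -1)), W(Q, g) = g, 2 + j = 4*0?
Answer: -52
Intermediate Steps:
j = -2 (j = -2 + 4*0 = -2 + 0 = -2)
V(d, U) = (U + d)² (V(d, U) = (U + d)*(U + d) = (U + d)²)
u(F) = F (u(F) = F + (-1 + 1)² = F + 0² = F + 0 = F)
M = 4 (M = (-2)² = 4)
M*(W(12, -12) + u(-1)) = 4*(-12 - 1) = 4*(-13) = -52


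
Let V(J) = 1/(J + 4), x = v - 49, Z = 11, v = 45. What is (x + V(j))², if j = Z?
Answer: 3481/225 ≈ 15.471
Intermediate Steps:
x = -4 (x = 45 - 49 = -4)
j = 11
V(J) = 1/(4 + J)
(x + V(j))² = (-4 + 1/(4 + 11))² = (-4 + 1/15)² = (-59/15)² = 3481/225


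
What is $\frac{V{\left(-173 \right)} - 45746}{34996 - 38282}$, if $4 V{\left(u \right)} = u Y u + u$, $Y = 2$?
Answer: $\frac{123299}{13144} \approx 9.3806$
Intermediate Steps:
$V{\left(u \right)} = \frac{u^{2}}{2} + \frac{u}{4}$ ($V{\left(u \right)} = \frac{u 2 u + u}{4} = \frac{2 u u + u}{4} = \frac{2 u^{2} + u}{4} = \frac{u + 2 u^{2}}{4} = \frac{u^{2}}{2} + \frac{u}{4}$)
$\frac{V{\left(-173 \right)} - 45746}{34996 - 38282} = \frac{\frac{1}{4} \left(-173\right) \left(1 + 2 \left(-173\right)\right) - 45746}{34996 - 38282} = \frac{\frac{1}{4} \left(-173\right) \left(1 - 346\right) - 45746}{-3286} = \left(\frac{1}{4} \left(-173\right) \left(-345\right) - 45746\right) \left(- \frac{1}{3286}\right) = \left(\frac{59685}{4} - 45746\right) \left(- \frac{1}{3286}\right) = \left(- \frac{123299}{4}\right) \left(- \frac{1}{3286}\right) = \frac{123299}{13144}$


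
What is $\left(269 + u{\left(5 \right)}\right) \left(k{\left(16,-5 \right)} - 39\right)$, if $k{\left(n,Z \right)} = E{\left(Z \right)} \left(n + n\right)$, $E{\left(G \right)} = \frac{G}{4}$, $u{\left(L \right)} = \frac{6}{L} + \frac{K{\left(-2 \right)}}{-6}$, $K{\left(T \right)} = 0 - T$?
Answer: $- \frac{319792}{15} \approx -21319.0$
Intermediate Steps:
$K{\left(T \right)} = - T$
$u{\left(L \right)} = - \frac{1}{3} + \frac{6}{L}$ ($u{\left(L \right)} = \frac{6}{L} + \frac{\left(-1\right) \left(-2\right)}{-6} = \frac{6}{L} + 2 \left(- \frac{1}{6}\right) = \frac{6}{L} - \frac{1}{3} = - \frac{1}{3} + \frac{6}{L}$)
$E{\left(G \right)} = \frac{G}{4}$ ($E{\left(G \right)} = G \frac{1}{4} = \frac{G}{4}$)
$k{\left(n,Z \right)} = \frac{Z n}{2}$ ($k{\left(n,Z \right)} = \frac{Z}{4} \left(n + n\right) = \frac{Z}{4} \cdot 2 n = \frac{Z n}{2}$)
$\left(269 + u{\left(5 \right)}\right) \left(k{\left(16,-5 \right)} - 39\right) = \left(269 + \frac{18 - 5}{3 \cdot 5}\right) \left(\frac{1}{2} \left(-5\right) 16 - 39\right) = \left(269 + \frac{1}{3} \cdot \frac{1}{5} \left(18 - 5\right)\right) \left(-40 - 39\right) = \left(269 + \frac{1}{3} \cdot \frac{1}{5} \cdot 13\right) \left(-79\right) = \left(269 + \frac{13}{15}\right) \left(-79\right) = \frac{4048}{15} \left(-79\right) = - \frac{319792}{15}$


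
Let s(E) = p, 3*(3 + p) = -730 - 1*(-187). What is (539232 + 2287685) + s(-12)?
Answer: 2826733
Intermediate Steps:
p = -184 (p = -3 + (-730 - 1*(-187))/3 = -3 + (-730 + 187)/3 = -3 + (⅓)*(-543) = -3 - 181 = -184)
s(E) = -184
(539232 + 2287685) + s(-12) = (539232 + 2287685) - 184 = 2826917 - 184 = 2826733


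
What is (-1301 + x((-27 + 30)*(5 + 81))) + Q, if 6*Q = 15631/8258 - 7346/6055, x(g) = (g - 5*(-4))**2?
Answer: 7598644133019/100004380 ≈ 75983.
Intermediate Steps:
x(g) = (20 + g)**2 (x(g) = (g + 20)**2 = (20 + g)**2)
Q = 11327479/100004380 (Q = (15631/8258 - 7346/6055)/6 = (1/6)*(33982437/50002190) = 11327479/100004380 ≈ 0.11327)
(-1301 + x((-27 + 30)*(5 + 81))) + Q = (-1301 + (20 + (-27 + 30)*(5 + 81))**2) + 11327479/100004380 = (-1301 + (20 + 3*86)**2) + 11327479/100004380 = (-1301 + (20 + 258)**2) + 11327479/100004380 = (-1301 + 278**2) + 11327479/100004380 = (-1301 + 77284) + 11327479/100004380 = 75983 + 11327479/100004380 = 7598644133019/100004380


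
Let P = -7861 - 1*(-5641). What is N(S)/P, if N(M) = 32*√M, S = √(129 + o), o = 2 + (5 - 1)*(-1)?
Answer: -8*127^(¼)/555 ≈ -0.048389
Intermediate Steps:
o = -2 (o = 2 + 4*(-1) = 2 - 4 = -2)
P = -2220 (P = -7861 + 5641 = -2220)
S = √127 (S = √(129 - 2) = √127 ≈ 11.269)
N(S)/P = (32*√(√127))/(-2220) = (32*127^(¼))*(-1/2220) = -8*127^(¼)/555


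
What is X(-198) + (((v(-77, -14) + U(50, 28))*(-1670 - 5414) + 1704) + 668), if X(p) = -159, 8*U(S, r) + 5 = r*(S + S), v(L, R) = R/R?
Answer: -4959687/2 ≈ -2.4798e+6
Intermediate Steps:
v(L, R) = 1
U(S, r) = -5/8 + S*r/4 (U(S, r) = -5/8 + (r*(S + S))/8 = -5/8 + (r*(2*S))/8 = -5/8 + (2*S*r)/8 = -5/8 + S*r/4)
X(-198) + (((v(-77, -14) + U(50, 28))*(-1670 - 5414) + 1704) + 668) = -159 + (((1 + (-5/8 + (1/4)*50*28))*(-1670 - 5414) + 1704) + 668) = -159 + (((1 + (-5/8 + 350))*(-7084) + 1704) + 668) = -159 + (((1 + 2795/8)*(-7084) + 1704) + 668) = -159 + (((2803/8)*(-7084) + 1704) + 668) = -159 + ((-4964113/2 + 1704) + 668) = -159 + (-4960705/2 + 668) = -159 - 4959369/2 = -4959687/2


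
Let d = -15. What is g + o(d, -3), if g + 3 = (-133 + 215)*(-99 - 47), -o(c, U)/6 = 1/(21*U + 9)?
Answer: -107774/9 ≈ -11975.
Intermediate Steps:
o(c, U) = -6/(9 + 21*U) (o(c, U) = -6/(21*U + 9) = -6/(9 + 21*U))
g = -11975 (g = -3 + (-133 + 215)*(-99 - 47) = -3 + 82*(-146) = -3 - 11972 = -11975)
g + o(d, -3) = -11975 - 2/(3 + 7*(-3)) = -11975 - 2/(3 - 21) = -11975 - 2/(-18) = -11975 - 2*(-1/18) = -11975 + ⅑ = -107774/9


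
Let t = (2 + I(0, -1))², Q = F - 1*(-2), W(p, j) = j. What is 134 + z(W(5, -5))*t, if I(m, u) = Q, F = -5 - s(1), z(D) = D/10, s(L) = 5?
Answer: 116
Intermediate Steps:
z(D) = D/10 (z(D) = D*(⅒) = D/10)
F = -10 (F = -5 - 1*5 = -5 - 5 = -10)
Q = -8 (Q = -10 - 1*(-2) = -10 + 2 = -8)
I(m, u) = -8
t = 36 (t = (2 - 8)² = (-6)² = 36)
134 + z(W(5, -5))*t = 134 + ((⅒)*(-5))*36 = 134 - ½*36 = 134 - 18 = 116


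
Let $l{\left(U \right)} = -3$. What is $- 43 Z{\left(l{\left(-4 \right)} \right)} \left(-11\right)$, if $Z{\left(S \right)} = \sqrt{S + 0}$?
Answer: $473 i \sqrt{3} \approx 819.26 i$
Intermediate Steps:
$Z{\left(S \right)} = \sqrt{S}$
$- 43 Z{\left(l{\left(-4 \right)} \right)} \left(-11\right) = - 43 \sqrt{-3} \left(-11\right) = - 43 i \sqrt{3} \left(-11\right) = 473 i \sqrt{3}$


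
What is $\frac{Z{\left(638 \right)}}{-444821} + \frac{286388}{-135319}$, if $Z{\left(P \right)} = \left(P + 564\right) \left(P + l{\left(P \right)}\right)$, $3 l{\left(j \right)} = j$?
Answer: $- \frac{797265763420}{180578198697} \approx -4.4151$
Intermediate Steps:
$l{\left(j \right)} = \frac{j}{3}$
$Z{\left(P \right)} = \frac{4 P \left(564 + P\right)}{3}$ ($Z{\left(P \right)} = \left(P + 564\right) \left(P + \frac{P}{3}\right) = \left(564 + P\right) \frac{4 P}{3} = \frac{4 P \left(564 + P\right)}{3}$)
$\frac{Z{\left(638 \right)}}{-444821} + \frac{286388}{-135319} = \frac{\frac{4}{3} \cdot 638 \left(564 + 638\right)}{-444821} + \frac{286388}{-135319} = \frac{4}{3} \cdot 638 \cdot 1202 \left(- \frac{1}{444821}\right) + 286388 \left(- \frac{1}{135319}\right) = \frac{3067504}{3} \left(- \frac{1}{444821}\right) - \frac{286388}{135319} = - \frac{3067504}{1334463} - \frac{286388}{135319} = - \frac{797265763420}{180578198697}$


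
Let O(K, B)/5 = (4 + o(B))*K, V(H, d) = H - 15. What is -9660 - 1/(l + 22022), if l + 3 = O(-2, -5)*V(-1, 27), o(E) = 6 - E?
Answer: -235887541/24419 ≈ -9660.0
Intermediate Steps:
V(H, d) = -15 + H
O(K, B) = 5*K*(10 - B) (O(K, B) = 5*((4 + (6 - B))*K) = 5*((10 - B)*K) = 5*(K*(10 - B)) = 5*K*(10 - B))
l = 2397 (l = -3 + (5*(-2)*(10 - 1*(-5)))*(-15 - 1) = -3 + (5*(-2)*(10 + 5))*(-16) = -3 + (5*(-2)*15)*(-16) = -3 - 150*(-16) = -3 + 2400 = 2397)
-9660 - 1/(l + 22022) = -9660 - 1/(2397 + 22022) = -9660 - 1/24419 = -235887541/24419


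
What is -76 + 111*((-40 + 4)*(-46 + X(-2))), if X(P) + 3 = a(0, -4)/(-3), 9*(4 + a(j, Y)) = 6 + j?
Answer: 191288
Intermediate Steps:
a(j, Y) = -10/3 + j/9 (a(j, Y) = -4 + (6 + j)/9 = -4 + (2/3 + j/9) = -10/3 + j/9)
X(P) = -17/9 (X(P) = -3 + (-10/3 + (1/9)*0)/(-3) = -3 + (-10/3 + 0)*(-1/3) = -3 - 10/3*(-1/3) = -3 + 10/9 = -17/9)
-76 + 111*((-40 + 4)*(-46 + X(-2))) = -76 + 111*((-40 + 4)*(-46 - 17/9)) = -76 + 111*(-36*(-431/9)) = -76 + 111*1724 = -76 + 191364 = 191288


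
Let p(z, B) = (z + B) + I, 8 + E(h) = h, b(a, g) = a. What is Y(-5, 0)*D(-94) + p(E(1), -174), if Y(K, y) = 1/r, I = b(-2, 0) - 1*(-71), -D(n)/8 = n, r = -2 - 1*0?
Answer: -488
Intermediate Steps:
r = -2 (r = -2 + 0 = -2)
E(h) = -8 + h
D(n) = -8*n
I = 69 (I = -2 - 1*(-71) = -2 + 71 = 69)
Y(K, y) = -1/2 (Y(K, y) = 1/(-2) = -1/2)
p(z, B) = 69 + B + z (p(z, B) = (z + B) + 69 = (B + z) + 69 = 69 + B + z)
Y(-5, 0)*D(-94) + p(E(1), -174) = -(-4)*(-94) + (69 - 174 + (-8 + 1)) = -1/2*752 + (69 - 174 - 7) = -376 - 112 = -488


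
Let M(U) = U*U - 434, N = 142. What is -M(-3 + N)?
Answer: -18887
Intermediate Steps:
M(U) = -434 + U² (M(U) = U² - 434 = -434 + U²)
-M(-3 + N) = -(-434 + (-3 + 142)²) = -(-434 + 139²) = -(-434 + 19321) = -1*18887 = -18887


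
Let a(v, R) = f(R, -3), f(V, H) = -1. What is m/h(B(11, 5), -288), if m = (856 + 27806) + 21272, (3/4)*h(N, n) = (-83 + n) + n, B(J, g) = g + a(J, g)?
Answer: -74901/1318 ≈ -56.829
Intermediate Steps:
a(v, R) = -1
B(J, g) = -1 + g (B(J, g) = g - 1 = -1 + g)
h(N, n) = -332/3 + 8*n/3 (h(N, n) = 4*((-83 + n) + n)/3 = 4*(-83 + 2*n)/3 = -332/3 + 8*n/3)
m = 49934 (m = 28662 + 21272 = 49934)
m/h(B(11, 5), -288) = 49934/(-332/3 + (8/3)*(-288)) = 49934/(-332/3 - 768) = 49934/(-2636/3) = 49934*(-3/2636) = -74901/1318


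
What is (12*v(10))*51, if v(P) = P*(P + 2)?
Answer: 73440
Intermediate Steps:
v(P) = P*(2 + P)
(12*v(10))*51 = (12*(10*(2 + 10)))*51 = (12*(10*12))*51 = (12*120)*51 = 1440*51 = 73440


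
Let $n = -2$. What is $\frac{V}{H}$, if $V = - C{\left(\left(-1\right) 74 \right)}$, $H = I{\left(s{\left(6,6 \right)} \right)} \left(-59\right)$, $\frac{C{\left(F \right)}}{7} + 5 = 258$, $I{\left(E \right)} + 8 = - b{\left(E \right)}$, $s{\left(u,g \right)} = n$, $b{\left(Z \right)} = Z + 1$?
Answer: $- \frac{253}{59} \approx -4.2881$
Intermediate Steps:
$b{\left(Z \right)} = 1 + Z$
$s{\left(u,g \right)} = -2$
$I{\left(E \right)} = -9 - E$ ($I{\left(E \right)} = -8 - \left(1 + E\right) = -9 - E$)
$C{\left(F \right)} = 1771$ ($C{\left(F \right)} = -35 + 7 \cdot 258 = -35 + 1806 = 1771$)
$H = 413$ ($H = \left(-9 - -2\right) \left(-59\right) = \left(-9 + 2\right) \left(-59\right) = \left(-7\right) \left(-59\right) = 413$)
$V = -1771$ ($V = \left(-1\right) 1771 = -1771$)
$\frac{V}{H} = - \frac{1771}{413} = \left(-1771\right) \frac{1}{413} = - \frac{253}{59}$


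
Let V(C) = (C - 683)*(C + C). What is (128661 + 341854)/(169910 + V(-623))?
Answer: 470515/1797186 ≈ 0.26181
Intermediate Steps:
V(C) = 2*C*(-683 + C) (V(C) = (-683 + C)*(2*C) = 2*C*(-683 + C))
(128661 + 341854)/(169910 + V(-623)) = (128661 + 341854)/(169910 + 2*(-623)*(-683 - 623)) = 470515/(169910 + 2*(-623)*(-1306)) = 470515/(169910 + 1627276) = 470515/1797186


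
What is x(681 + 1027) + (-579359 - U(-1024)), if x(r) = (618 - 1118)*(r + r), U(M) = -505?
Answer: -2286854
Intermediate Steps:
x(r) = -1000*r
x(681 + 1027) + (-579359 - U(-1024)) = -1000*(681 + 1027) + (-579359 - 1*(-505)) = -1000*1708 + (-579359 + 505) = -1708000 - 578854 = -2286854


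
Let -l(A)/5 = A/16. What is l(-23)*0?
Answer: 0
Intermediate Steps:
l(A) = -5*A/16
l(-23)*0 = -5/16*(-23)*0 = (115/16)*0 = 0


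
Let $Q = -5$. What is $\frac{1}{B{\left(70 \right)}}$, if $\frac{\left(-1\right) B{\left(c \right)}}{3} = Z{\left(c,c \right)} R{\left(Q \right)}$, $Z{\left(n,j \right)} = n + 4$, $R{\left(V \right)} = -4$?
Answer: $\frac{1}{888} \approx 0.0011261$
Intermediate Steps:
$Z{\left(n,j \right)} = 4 + n$
$B{\left(c \right)} = 48 + 12 c$ ($B{\left(c \right)} = - 3 \left(4 + c\right) \left(-4\right) = - 3 \left(-16 - 4 c\right) = 48 + 12 c$)
$\frac{1}{B{\left(70 \right)}} = \frac{1}{48 + 12 \cdot 70} = \frac{1}{48 + 840} = \frac{1}{888}$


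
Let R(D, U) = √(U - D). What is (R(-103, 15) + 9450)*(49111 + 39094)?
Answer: 833537250 + 88205*√118 ≈ 8.3450e+8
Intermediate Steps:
(R(-103, 15) + 9450)*(49111 + 39094) = (√(15 - 1*(-103)) + 9450)*(49111 + 39094) = (√(15 + 103) + 9450)*88205 = (√118 + 9450)*88205 = (9450 + √118)*88205 = 833537250 + 88205*√118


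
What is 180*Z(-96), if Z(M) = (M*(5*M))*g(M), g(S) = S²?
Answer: 76441190400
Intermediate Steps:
Z(M) = 5*M⁴ (Z(M) = (M*(5*M))*M² = (5*M²)*M² = 5*M⁴)
180*Z(-96) = 180*(5*(-96)⁴) = 180*(5*84934656) = 180*424673280 = 76441190400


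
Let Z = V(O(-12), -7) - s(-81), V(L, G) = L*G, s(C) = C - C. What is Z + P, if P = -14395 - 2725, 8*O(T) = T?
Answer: -34219/2 ≈ -17110.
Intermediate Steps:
s(C) = 0
O(T) = T/8
V(L, G) = G*L
Z = 21/2 (Z = -7*(-12)/8 - 1*0 = -7*(-3/2) + 0 = 21/2 + 0 = 21/2 ≈ 10.500)
P = -17120
Z + P = 21/2 - 17120 = -34219/2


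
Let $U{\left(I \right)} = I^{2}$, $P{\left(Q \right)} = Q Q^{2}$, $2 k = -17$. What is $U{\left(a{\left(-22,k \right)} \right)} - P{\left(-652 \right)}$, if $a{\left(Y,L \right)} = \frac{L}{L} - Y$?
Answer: $277168337$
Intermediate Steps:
$k = - \frac{17}{2}$ ($k = \frac{1}{2} \left(-17\right) = - \frac{17}{2} \approx -8.5$)
$a{\left(Y,L \right)} = 1 - Y$
$P{\left(Q \right)} = Q^{3}$
$U{\left(a{\left(-22,k \right)} \right)} - P{\left(-652 \right)} = \left(1 - -22\right)^{2} - \left(-652\right)^{3} = \left(1 + 22\right)^{2} - -277167808 = 23^{2} + 277167808 = 529 + 277167808 = 277168337$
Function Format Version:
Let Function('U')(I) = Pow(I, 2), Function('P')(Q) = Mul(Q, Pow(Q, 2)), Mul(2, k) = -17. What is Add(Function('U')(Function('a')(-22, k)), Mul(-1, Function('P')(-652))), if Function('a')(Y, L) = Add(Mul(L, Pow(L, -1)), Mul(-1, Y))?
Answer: 277168337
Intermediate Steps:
k = Rational(-17, 2) (k = Mul(Rational(1, 2), -17) = Rational(-17, 2) ≈ -8.5000)
Function('a')(Y, L) = Add(1, Mul(-1, Y))
Function('P')(Q) = Pow(Q, 3)
Add(Function('U')(Function('a')(-22, k)), Mul(-1, Function('P')(-652))) = Add(Pow(Add(1, Mul(-1, -22)), 2), Mul(-1, Pow(-652, 3))) = Add(Pow(Add(1, 22), 2), Mul(-1, -277167808)) = Add(Pow(23, 2), 277167808) = Add(529, 277167808) = 277168337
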